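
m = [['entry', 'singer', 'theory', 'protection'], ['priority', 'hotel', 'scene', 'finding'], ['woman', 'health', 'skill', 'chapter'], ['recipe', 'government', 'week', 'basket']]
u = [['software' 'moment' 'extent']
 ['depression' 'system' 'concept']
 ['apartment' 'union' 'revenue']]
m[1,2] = 'scene'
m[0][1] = 'singer'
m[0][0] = 'entry'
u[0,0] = 'software'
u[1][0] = 'depression'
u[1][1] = 'system'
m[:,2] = ['theory', 'scene', 'skill', 'week']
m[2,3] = 'chapter'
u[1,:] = ['depression', 'system', 'concept']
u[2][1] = 'union'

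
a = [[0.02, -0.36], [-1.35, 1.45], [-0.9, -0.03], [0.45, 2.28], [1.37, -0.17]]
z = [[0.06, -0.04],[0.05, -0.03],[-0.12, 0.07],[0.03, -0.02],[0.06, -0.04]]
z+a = [[0.08, -0.4], [-1.3, 1.42], [-1.02, 0.04], [0.48, 2.26], [1.43, -0.21]]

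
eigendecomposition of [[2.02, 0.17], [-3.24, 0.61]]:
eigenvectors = [[-0.21-0.07j,-0.21+0.07j], [0.97+0.00j,0.97-0.00j]]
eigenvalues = [(1.32+0.23j), (1.32-0.23j)]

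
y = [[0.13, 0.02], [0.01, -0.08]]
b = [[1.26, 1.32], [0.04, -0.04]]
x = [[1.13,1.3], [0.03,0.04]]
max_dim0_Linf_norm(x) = 1.3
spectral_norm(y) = 0.13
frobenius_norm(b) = 1.83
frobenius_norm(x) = 1.72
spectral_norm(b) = 1.82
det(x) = 0.01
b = x + y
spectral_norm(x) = 1.72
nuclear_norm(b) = 1.88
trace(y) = 0.05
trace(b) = 1.22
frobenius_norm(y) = 0.15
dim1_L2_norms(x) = [1.72, 0.05]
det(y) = -0.01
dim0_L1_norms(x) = [1.16, 1.34]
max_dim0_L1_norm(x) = 1.34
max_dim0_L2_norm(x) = 1.3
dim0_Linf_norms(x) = [1.13, 1.3]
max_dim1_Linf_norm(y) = 0.13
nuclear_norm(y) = 0.21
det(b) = -0.10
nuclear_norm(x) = 1.73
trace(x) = 1.17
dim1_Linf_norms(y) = [0.13, 0.08]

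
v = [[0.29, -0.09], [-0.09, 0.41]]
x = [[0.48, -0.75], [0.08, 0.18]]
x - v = [[0.19, -0.66], [0.17, -0.23]]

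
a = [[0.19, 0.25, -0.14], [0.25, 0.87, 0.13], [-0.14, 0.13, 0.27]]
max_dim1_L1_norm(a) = 1.25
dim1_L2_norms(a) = [0.34, 0.91, 0.33]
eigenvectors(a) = [[-0.29, -0.78, -0.55], [-0.95, 0.3, 0.06], [-0.12, -0.54, 0.83]]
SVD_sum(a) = [[0.08, 0.26, 0.03], [0.26, 0.87, 0.11], [0.03, 0.11, 0.01]] + [[0.11,-0.01,-0.17], [-0.01,0.0,0.02], [-0.17,0.02,0.26]] + [[-0.0,0.0,-0.0], [0.00,-0.00,0.00], [-0.00,0.0,-0.00]]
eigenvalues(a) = [0.96, -0.0, 0.37]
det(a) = -0.00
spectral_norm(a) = 0.96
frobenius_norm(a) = 1.03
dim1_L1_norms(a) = [0.58, 1.25, 0.54]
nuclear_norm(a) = 1.34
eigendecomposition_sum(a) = [[0.08, 0.26, 0.03], [0.26, 0.87, 0.11], [0.03, 0.11, 0.01]] + [[-0.00, 0.0, -0.0],[0.00, -0.0, 0.0],[-0.0, 0.0, -0.00]] + [[0.11, -0.01, -0.17], [-0.01, 0.0, 0.02], [-0.17, 0.02, 0.26]]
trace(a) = 1.33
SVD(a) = [[-0.29, 0.55, 0.78], [-0.95, -0.06, -0.30], [-0.12, -0.83, 0.54]] @ diag([0.961739058080302, 0.37274373068861466, 0.004482788768916794]) @ [[-0.29, -0.95, -0.12], [0.55, -0.06, -0.83], [-0.78, 0.30, -0.54]]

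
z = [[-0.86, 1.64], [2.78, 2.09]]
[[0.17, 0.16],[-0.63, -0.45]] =z @ [[-0.22, -0.17], [-0.01, 0.01]]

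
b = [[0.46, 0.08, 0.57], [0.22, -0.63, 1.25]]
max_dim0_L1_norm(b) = 1.82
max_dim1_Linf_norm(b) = 1.25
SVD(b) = [[-0.39, -0.92], [-0.92, 0.39]] @ diag([1.5274913762680604, 0.4663368904844508]) @ [[-0.25, 0.36, -0.90], [-0.72, -0.69, -0.07]]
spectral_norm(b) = 1.53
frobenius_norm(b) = 1.60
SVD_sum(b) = [[0.15, -0.21, 0.54], [0.35, -0.5, 1.26]] + [[0.31, 0.29, 0.03], [-0.13, -0.13, -0.01]]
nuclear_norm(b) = 1.99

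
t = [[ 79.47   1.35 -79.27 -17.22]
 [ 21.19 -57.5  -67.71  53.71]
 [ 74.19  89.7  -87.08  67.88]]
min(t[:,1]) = -57.5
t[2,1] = 89.7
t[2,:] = [74.19, 89.7, -87.08, 67.88]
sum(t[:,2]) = -234.06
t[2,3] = 67.88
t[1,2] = -67.71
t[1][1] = -57.5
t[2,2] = -87.08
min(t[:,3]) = -17.22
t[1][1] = -57.5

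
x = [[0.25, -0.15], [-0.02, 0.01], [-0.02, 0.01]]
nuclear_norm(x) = 0.30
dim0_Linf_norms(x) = [0.25, 0.15]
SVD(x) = [[-0.99, -0.11], [0.08, -0.70], [0.08, -0.70]] @ diag([0.29324765242608736, 0.002411295624488493]) @ [[-0.86,0.51], [0.51,0.86]]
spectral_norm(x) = 0.29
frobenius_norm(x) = 0.29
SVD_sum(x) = [[0.25, -0.15], [-0.02, 0.01], [-0.02, 0.01]] + [[-0.00, -0.00], [-0.00, -0.00], [-0.00, -0.00]]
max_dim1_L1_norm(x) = 0.4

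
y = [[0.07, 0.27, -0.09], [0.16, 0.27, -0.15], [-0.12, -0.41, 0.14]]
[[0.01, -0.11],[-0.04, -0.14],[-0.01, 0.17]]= y @ [[-0.11,-0.07],[0.23,-0.28],[0.54,0.34]]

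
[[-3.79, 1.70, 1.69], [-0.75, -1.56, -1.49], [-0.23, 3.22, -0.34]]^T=[[-3.79, -0.75, -0.23],[1.70, -1.56, 3.22],[1.69, -1.49, -0.34]]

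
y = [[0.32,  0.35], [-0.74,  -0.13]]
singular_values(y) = [0.85, 0.26]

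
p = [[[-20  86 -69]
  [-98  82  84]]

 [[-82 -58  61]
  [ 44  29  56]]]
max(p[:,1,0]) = 44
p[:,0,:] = [[-20, 86, -69], [-82, -58, 61]]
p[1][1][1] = 29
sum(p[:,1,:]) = 197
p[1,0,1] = -58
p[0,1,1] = 82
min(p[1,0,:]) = -82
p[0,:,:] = [[-20, 86, -69], [-98, 82, 84]]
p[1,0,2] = 61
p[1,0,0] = -82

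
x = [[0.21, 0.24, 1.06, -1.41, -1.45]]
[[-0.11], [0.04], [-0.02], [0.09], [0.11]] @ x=[[-0.02, -0.03, -0.12, 0.16, 0.16], [0.01, 0.01, 0.04, -0.06, -0.06], [-0.00, -0.0, -0.02, 0.03, 0.03], [0.02, 0.02, 0.10, -0.13, -0.13], [0.02, 0.03, 0.12, -0.16, -0.16]]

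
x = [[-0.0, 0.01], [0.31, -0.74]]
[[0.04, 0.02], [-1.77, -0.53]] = x @ [[2.73, 1.91], [3.54, 1.51]]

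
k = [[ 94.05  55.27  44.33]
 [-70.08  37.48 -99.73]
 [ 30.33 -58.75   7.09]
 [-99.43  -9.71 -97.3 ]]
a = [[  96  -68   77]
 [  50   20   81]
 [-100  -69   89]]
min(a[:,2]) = 77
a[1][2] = 81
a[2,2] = 89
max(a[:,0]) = 96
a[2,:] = [-100, -69, 89]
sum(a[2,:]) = -80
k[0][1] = 55.27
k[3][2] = -97.3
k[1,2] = -99.73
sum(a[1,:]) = 151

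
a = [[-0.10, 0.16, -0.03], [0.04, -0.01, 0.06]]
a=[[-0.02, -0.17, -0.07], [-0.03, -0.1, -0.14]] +[[-0.08, 0.33, 0.04], [0.07, 0.09, 0.2]]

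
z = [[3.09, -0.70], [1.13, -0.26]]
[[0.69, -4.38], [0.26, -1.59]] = z@[[-0.25, -2.05], [-2.09, -2.79]]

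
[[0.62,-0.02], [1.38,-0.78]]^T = [[0.62, 1.38], [-0.02, -0.78]]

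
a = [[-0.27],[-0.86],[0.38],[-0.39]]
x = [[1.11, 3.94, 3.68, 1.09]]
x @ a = [[-2.71]]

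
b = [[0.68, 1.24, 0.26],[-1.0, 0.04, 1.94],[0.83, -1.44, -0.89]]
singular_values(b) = [2.64, 1.71, 0.69]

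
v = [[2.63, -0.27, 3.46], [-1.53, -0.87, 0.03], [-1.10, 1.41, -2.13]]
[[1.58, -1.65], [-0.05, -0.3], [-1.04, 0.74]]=v @[[0.09, 0.4], [-0.09, -0.39], [0.38, -0.81]]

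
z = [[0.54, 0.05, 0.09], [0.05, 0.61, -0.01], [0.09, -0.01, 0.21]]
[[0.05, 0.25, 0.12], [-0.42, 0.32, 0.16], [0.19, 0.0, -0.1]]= z @ [[-0.00, 0.44, 0.30],[-0.68, 0.48, 0.23],[0.88, -0.16, -0.58]]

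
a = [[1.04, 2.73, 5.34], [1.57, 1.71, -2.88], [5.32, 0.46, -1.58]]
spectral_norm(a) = 6.66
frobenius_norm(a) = 9.04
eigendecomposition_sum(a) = [[-2.47, 0.66, 3.2], [1.44, -0.38, -1.87], [2.65, -0.71, -3.44]] + [[4.39, 4.26, 1.78], [-1.18, -1.15, -0.48], [3.63, 3.52, 1.47]] + [[-0.89, -2.19, 0.36], [1.31, 3.24, -0.54], [-0.95, -2.35, 0.39]]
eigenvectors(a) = [[-0.63, 0.76, 0.48], [0.37, -0.20, -0.71], [0.68, 0.62, 0.52]]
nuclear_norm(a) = 14.52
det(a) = -81.21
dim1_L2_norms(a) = [6.09, 3.7, 5.57]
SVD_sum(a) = [[-2.05, 0.6, 4.11], [1.34, -0.39, -2.69], [1.63, -0.48, -3.28]] + [[3.25, 1.71, 1.37], [0.86, 0.45, 0.36], [3.37, 1.77, 1.42]] + [[-0.16, 0.42, -0.14], [-0.63, 1.65, -0.56], [0.32, -0.83, 0.28]]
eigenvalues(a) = [-6.29, 4.71, 2.74]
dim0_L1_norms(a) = [7.93, 4.9, 9.8]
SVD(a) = [[0.7, 0.68, -0.22], [-0.45, 0.18, -0.87], [-0.56, 0.71, 0.44]] @ diag([6.6553198264152185, 5.738364626984825, 2.126449956122605]) @ [[-0.44, 0.13, 0.89],[0.83, 0.44, 0.35],[0.34, -0.89, 0.3]]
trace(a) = 1.17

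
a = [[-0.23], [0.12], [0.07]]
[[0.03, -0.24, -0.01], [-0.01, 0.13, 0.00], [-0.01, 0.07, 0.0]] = a @ [[-0.12, 1.05, 0.04]]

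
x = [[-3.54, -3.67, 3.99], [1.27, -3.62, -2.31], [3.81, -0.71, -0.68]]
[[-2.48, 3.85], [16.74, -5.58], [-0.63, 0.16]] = x@[[-1.36, 0.47], [-2.48, 0.52], [-4.11, 1.86]]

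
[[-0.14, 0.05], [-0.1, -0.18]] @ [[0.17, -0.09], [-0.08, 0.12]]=[[-0.03, 0.02],[-0.00, -0.01]]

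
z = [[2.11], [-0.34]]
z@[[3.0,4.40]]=[[6.33, 9.28], [-1.02, -1.50]]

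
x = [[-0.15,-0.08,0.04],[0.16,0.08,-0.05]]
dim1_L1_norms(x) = [0.27, 0.29]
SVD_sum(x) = [[-0.15, -0.08, 0.04], [0.16, 0.08, -0.05]] + [[0.00, -0.00, -0.0], [0.0, -0.0, -0.0]]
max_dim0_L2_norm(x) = 0.22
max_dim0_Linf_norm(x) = 0.16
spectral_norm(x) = 0.25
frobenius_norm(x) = 0.25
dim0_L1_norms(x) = [0.31, 0.16, 0.09]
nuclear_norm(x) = 0.26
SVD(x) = [[-0.68, 0.73], [0.73, 0.68]] @ diag([0.25487579269996896, 0.006191146546676898]) @ [[0.86, 0.44, -0.25],  [0.05, -0.56, -0.82]]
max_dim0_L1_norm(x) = 0.31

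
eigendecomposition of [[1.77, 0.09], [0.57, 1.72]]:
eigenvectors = [[0.41, -0.34], [0.91, 0.94]]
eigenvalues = [1.97, 1.52]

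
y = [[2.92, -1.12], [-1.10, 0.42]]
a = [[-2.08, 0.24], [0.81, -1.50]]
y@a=[[-6.98, 2.38],[2.63, -0.89]]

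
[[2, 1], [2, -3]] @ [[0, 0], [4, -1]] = [[4, -1], [-12, 3]]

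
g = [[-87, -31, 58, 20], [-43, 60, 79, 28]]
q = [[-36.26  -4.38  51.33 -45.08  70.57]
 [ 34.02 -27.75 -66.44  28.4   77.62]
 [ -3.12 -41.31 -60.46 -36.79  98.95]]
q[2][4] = 98.95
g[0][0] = -87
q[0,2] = 51.33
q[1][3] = 28.4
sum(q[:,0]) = -5.359999999999995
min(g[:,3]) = 20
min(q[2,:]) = -60.46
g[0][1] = -31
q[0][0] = -36.26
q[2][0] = -3.12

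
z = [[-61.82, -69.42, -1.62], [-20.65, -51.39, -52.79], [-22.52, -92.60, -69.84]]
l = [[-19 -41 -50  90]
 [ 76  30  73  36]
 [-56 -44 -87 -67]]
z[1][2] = -52.79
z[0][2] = -1.62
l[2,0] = -56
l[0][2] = -50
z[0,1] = -69.42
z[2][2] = -69.84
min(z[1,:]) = -52.79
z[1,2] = -52.79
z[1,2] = -52.79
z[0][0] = -61.82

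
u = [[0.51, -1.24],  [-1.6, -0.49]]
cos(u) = [[0.07, 0.01], [0.01, 0.08]]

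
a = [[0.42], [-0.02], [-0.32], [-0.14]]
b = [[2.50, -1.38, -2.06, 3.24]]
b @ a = [[1.28]]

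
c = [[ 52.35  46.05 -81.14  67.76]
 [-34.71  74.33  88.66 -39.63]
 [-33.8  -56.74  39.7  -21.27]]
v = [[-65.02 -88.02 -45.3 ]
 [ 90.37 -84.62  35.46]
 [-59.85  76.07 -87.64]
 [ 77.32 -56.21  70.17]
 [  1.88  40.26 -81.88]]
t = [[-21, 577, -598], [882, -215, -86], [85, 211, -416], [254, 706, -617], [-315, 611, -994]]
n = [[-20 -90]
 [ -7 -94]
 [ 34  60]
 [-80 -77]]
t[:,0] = [-21, 882, 85, 254, -315]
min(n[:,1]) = -94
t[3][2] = -617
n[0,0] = -20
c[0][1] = 46.05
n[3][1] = -77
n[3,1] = -77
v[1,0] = 90.37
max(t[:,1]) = 706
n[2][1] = 60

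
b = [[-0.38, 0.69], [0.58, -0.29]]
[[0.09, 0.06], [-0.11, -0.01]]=b @ [[-0.17, 0.05], [0.04, 0.12]]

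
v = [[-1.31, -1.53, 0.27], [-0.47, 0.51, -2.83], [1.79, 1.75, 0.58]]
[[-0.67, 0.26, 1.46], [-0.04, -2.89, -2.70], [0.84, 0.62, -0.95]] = v @ [[0.68, 0.89, -0.25], [-0.17, -0.80, -0.58], [-0.13, 0.73, 0.89]]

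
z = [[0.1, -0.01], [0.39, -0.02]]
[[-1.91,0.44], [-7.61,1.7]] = z @ [[-20.01, 4.36], [-9.47, 0.00]]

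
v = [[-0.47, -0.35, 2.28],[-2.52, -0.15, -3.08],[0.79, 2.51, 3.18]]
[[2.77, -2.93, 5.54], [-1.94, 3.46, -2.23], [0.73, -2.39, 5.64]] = v@[[-0.40,0.05,-1.69], [-0.85,0.54,0.12], [1.0,-1.19,2.10]]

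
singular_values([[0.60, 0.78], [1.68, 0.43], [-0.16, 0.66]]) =[1.92, 0.87]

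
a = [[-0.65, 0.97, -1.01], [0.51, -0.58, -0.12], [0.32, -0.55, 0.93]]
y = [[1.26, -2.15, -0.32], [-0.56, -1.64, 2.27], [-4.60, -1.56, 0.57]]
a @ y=[[3.28, 1.38, 1.83],[1.52, 0.04, -1.55],[-3.57, -1.24, -0.82]]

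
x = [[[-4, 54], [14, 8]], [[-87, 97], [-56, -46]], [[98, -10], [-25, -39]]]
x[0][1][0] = 14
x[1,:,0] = [-87, -56]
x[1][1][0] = -56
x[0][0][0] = -4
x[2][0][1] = -10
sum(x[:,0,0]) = 7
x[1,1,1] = -46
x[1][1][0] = -56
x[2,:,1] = [-10, -39]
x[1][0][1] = 97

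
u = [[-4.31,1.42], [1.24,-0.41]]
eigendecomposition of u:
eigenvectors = [[-0.96, -0.31], [0.28, -0.95]]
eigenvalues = [-4.72, -0.0]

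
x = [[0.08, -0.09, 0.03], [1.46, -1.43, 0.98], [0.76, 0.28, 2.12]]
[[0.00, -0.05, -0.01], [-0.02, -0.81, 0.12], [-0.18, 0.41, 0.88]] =x@ [[0.02, -0.03, -0.09], [-0.03, 0.62, 0.12], [-0.09, 0.12, 0.43]]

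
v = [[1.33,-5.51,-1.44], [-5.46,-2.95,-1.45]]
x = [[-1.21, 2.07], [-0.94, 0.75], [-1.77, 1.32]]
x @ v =[[-12.91, 0.56, -1.26], [-5.35, 2.97, 0.27], [-9.56, 5.86, 0.63]]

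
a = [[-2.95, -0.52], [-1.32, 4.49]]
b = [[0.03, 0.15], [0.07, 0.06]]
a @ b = [[-0.12, -0.47],[0.27, 0.07]]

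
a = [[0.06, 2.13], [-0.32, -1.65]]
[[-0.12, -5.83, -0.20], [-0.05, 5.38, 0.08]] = a @ [[0.51, -3.14, 0.28], [-0.07, -2.65, -0.10]]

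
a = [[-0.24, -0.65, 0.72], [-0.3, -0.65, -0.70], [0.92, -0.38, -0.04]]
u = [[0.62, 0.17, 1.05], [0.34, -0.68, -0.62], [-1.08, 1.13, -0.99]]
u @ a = [[0.77, -0.91, 0.29],  [-0.45, 0.46, 0.75],  [-0.99, 0.34, -1.53]]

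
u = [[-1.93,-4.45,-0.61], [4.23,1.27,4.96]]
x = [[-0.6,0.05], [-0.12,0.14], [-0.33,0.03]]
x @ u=[[1.37, 2.73, 0.61], [0.82, 0.71, 0.77], [0.76, 1.51, 0.35]]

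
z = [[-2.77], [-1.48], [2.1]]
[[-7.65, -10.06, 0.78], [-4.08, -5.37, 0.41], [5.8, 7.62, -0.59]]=z@[[2.76, 3.63, -0.28]]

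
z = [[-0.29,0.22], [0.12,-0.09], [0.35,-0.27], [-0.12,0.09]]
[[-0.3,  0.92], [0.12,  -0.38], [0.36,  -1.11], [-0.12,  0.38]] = z @ [[0.58, -3.62], [-0.59, -0.57]]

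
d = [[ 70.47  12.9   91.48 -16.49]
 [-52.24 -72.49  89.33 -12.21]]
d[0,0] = 70.47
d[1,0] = -52.24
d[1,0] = -52.24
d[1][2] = 89.33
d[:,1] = [12.9, -72.49]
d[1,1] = -72.49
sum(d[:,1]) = -59.589999999999996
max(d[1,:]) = 89.33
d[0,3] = -16.49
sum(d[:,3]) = -28.7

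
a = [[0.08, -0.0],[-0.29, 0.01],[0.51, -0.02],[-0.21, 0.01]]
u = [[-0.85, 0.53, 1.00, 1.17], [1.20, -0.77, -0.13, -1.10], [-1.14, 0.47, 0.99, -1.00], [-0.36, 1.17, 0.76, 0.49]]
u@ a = [[0.04, -0.00], [0.48, -0.02], [0.49, -0.03], [-0.08, 0.00]]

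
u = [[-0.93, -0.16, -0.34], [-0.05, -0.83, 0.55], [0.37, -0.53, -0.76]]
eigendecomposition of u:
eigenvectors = [[-0.84+0.00j, (-0.04-0.39j), -0.04+0.39j], [(-0.54+0j), (-0.03+0.59j), (-0.03-0.59j)], [0.09+0.00j, (-0.7+0j), -0.70-0.00j]]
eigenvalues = [(-1+0j), (-0.76+0.65j), (-0.76-0.65j)]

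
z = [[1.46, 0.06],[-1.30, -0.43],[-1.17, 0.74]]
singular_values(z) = [2.28, 0.85]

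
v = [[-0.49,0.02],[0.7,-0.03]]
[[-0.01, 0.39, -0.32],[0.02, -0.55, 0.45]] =v@[[0.04, -0.81, 0.66],[0.24, -0.40, 0.32]]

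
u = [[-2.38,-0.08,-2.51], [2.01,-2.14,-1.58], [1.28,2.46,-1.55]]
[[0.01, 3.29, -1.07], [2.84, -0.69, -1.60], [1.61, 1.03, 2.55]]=u @ [[0.72, -0.62, 0.3], [-0.15, 0.28, 0.95], [-0.68, -0.73, 0.11]]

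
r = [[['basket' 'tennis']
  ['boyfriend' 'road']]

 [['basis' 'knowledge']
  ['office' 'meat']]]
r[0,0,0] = 'basket'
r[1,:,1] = ['knowledge', 'meat']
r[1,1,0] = 'office'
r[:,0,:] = [['basket', 'tennis'], ['basis', 'knowledge']]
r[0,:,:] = [['basket', 'tennis'], ['boyfriend', 'road']]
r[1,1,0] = 'office'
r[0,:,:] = [['basket', 'tennis'], ['boyfriend', 'road']]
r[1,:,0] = ['basis', 'office']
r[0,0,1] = 'tennis'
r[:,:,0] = [['basket', 'boyfriend'], ['basis', 'office']]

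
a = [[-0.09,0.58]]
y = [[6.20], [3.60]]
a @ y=[[1.53]]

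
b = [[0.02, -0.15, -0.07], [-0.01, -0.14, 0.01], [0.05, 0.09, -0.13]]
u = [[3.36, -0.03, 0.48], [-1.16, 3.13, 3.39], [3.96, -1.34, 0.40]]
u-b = [[3.34, 0.12, 0.55],[-1.15, 3.27, 3.38],[3.91, -1.43, 0.53]]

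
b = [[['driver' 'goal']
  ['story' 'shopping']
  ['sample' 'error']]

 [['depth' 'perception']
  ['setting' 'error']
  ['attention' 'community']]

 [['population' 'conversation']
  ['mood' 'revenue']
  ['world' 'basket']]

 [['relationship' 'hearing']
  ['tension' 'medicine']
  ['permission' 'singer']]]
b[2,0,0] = 'population'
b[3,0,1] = 'hearing'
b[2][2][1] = 'basket'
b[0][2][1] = 'error'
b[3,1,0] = 'tension'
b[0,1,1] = 'shopping'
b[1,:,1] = ['perception', 'error', 'community']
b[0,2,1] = 'error'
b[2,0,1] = 'conversation'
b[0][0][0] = 'driver'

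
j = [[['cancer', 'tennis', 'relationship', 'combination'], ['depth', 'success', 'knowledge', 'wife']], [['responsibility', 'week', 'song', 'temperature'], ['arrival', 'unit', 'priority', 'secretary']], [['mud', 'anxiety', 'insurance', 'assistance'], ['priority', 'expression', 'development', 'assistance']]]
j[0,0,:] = ['cancer', 'tennis', 'relationship', 'combination']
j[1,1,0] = 'arrival'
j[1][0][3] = 'temperature'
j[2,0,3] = 'assistance'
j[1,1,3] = 'secretary'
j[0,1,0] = 'depth'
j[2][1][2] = 'development'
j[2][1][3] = 'assistance'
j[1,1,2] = 'priority'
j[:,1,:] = [['depth', 'success', 'knowledge', 'wife'], ['arrival', 'unit', 'priority', 'secretary'], ['priority', 'expression', 'development', 'assistance']]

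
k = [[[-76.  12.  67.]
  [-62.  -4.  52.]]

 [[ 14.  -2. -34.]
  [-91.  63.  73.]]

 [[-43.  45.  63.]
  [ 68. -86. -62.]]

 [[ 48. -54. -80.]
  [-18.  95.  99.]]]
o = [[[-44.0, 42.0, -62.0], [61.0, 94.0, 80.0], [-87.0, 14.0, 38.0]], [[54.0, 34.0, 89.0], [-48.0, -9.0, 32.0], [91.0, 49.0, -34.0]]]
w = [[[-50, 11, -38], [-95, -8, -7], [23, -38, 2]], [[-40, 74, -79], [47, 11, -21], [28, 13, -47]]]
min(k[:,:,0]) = -91.0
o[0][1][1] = 94.0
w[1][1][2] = -21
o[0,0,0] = -44.0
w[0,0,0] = -50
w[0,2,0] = 23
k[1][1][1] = 63.0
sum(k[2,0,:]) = 65.0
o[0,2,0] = -87.0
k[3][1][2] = 99.0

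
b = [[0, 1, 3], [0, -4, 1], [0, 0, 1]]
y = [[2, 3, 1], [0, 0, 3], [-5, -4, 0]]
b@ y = [[-15, -12, 3], [-5, -4, -12], [-5, -4, 0]]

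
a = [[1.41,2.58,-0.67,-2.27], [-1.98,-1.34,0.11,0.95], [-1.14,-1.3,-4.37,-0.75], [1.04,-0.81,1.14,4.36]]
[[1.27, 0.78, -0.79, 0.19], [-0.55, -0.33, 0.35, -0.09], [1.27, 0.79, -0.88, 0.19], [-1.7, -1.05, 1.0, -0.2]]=a@[[0.02,0.01,-0.02,0.01], [0.15,0.09,-0.1,0.03], [-0.29,-0.18,0.21,-0.05], [-0.29,-0.18,0.16,-0.03]]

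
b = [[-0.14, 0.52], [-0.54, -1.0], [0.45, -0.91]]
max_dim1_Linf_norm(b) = 1.0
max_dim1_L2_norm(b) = 1.14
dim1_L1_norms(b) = [0.66, 1.54, 1.36]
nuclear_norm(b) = 2.16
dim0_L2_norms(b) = [0.72, 1.45]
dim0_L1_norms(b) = [1.13, 2.43]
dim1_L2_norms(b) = [0.54, 1.14, 1.02]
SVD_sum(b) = [[0.02, 0.51],  [-0.04, -1.02],  [-0.03, -0.89]] + [[-0.16, 0.01], [-0.5, 0.02], [0.48, -0.02]]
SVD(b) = [[0.36, 0.22], [-0.70, 0.7], [-0.62, -0.67]] @ diag([1.4493439847573326, 0.7152635974574254]) @ [[0.04, 1.0], [-1.0, 0.04]]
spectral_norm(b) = 1.45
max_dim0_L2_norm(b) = 1.45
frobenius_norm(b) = 1.62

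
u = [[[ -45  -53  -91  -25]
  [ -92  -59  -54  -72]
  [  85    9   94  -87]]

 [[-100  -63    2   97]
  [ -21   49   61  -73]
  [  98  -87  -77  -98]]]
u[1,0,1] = -63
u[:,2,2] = [94, -77]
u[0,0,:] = [-45, -53, -91, -25]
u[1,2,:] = [98, -87, -77, -98]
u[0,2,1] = 9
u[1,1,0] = -21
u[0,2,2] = 94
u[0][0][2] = -91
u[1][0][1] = -63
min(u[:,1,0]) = -92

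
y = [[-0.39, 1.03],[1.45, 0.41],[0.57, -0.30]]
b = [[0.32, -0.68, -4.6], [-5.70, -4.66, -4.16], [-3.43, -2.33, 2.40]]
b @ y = [[-3.73, 1.43], [-6.91, -6.53], [-0.67, -5.21]]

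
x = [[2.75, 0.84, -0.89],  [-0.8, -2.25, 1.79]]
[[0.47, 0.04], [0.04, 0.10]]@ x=[[1.26, 0.30, -0.35], [0.03, -0.19, 0.14]]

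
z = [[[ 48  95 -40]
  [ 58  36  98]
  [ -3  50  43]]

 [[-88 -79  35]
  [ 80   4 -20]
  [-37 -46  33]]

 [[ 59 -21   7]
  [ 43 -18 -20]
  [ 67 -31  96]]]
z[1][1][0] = 80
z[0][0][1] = 95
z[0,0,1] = 95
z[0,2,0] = -3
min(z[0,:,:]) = -40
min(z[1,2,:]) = -46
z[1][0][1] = -79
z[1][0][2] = 35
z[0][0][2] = -40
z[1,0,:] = [-88, -79, 35]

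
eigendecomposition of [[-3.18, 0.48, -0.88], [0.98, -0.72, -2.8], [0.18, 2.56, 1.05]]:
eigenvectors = [[0.96+0.00j,(0.17+0.03j),(0.17-0.03j)], [(-0.25+0j),(0.71+0j),(0.71-0j)], [(0.1+0j),-0.19-0.65j,(-0.19+0.65j)]]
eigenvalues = [(-3.4+0j), (0.27+2.61j), (0.27-2.61j)]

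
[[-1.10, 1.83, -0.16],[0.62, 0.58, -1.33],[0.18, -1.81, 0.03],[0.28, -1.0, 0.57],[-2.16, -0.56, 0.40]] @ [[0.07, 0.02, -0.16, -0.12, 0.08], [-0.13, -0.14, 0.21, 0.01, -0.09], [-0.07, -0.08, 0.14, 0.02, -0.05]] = [[-0.3, -0.27, 0.54, 0.15, -0.24], [0.06, 0.04, -0.16, -0.10, 0.06], [0.25, 0.25, -0.4, -0.04, 0.18], [0.11, 0.10, -0.18, -0.03, 0.08], [-0.11, 0.0, 0.28, 0.26, -0.14]]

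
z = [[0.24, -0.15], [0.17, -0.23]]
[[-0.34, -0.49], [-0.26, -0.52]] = z @ [[-1.3, -1.20],[0.19, 1.36]]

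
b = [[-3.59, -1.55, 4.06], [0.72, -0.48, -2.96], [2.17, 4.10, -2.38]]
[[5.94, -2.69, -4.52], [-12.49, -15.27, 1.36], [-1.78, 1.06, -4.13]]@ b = [[-33.07, -26.45, 42.84], [36.80, 32.27, -8.75], [-1.81, -14.68, -0.54]]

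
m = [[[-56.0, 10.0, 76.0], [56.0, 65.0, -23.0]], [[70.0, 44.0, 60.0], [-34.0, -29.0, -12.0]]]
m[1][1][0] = -34.0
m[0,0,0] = -56.0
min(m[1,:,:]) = -34.0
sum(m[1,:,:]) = 99.0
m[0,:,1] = [10.0, 65.0]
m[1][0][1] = 44.0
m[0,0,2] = 76.0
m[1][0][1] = 44.0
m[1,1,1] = -29.0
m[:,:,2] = [[76.0, -23.0], [60.0, -12.0]]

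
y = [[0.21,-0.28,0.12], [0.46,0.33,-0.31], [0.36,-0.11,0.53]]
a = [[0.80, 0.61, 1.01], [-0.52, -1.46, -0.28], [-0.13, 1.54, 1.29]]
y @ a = [[0.3, 0.72, 0.45], [0.24, -0.68, -0.03], [0.28, 1.20, 1.08]]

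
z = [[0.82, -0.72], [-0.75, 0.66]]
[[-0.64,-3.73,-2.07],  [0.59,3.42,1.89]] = z @ [[-0.16, -0.03, -4.07], [0.71, 5.15, -1.76]]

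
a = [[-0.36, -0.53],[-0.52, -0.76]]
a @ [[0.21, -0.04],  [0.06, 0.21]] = [[-0.11, -0.1], [-0.15, -0.14]]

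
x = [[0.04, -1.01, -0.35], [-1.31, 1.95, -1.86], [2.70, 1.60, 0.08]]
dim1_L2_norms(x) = [1.07, 3.0, 3.14]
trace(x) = 2.07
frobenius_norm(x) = 4.47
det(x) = 7.67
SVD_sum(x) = [[-0.34, -0.12, -0.08], [-0.9, -0.31, -0.21], [2.79, 0.98, 0.64]] + [[0.11,-0.53,0.35],[-0.46,2.33,-1.54],[-0.14,0.68,-0.45]] + [[0.27, -0.36, -0.62], [0.05, -0.06, -0.11], [0.05, -0.06, -0.11]]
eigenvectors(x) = [[(-0.42+0j),  (0.2-0.3j),  (0.2+0.3j)], [0.90+0.00j,  -0.24-0.41j,  (-0.24+0.41j)], [(0.13+0j),  -0.80+0.00j,  (-0.8-0j)]]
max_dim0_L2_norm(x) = 3.0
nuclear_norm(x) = 7.01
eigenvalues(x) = [(2.29+0j), (-0.11+1.83j), (-0.11-1.83j)]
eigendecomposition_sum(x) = [[(0.94+0j), (-0.7+0j), 0.44+0.00j], [(-1.99+0j), 1.49-0.00j, -0.94+0.00j], [(-0.29+0j), (0.22-0j), -0.14+0.00j]] + [[(-0.45+0.51j),-0.15+0.27j,(-0.4-0.2j)], [0.34+0.82j,0.23+0.33j,-0.46+0.35j], [(1.5+0.21j),0.69-0.05j,(0.11+0.98j)]] + [[-0.45-0.51j,-0.15-0.27j,-0.40+0.20j], [(0.34-0.82j),0.23-0.33j,(-0.46-0.35j)], [1.50-0.21j,(0.69+0.05j),(0.11-0.98j)]]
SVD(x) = [[0.11,-0.21,0.97], [0.30,0.94,0.17], [-0.95,0.28,0.17]] @ diag([3.1974369856951173, 3.02074822255574, 0.7938998037758037]) @ [[-0.92, -0.32, -0.21], [-0.16, 0.82, -0.54], [0.35, -0.47, -0.81]]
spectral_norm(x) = 3.20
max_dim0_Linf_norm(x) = 2.7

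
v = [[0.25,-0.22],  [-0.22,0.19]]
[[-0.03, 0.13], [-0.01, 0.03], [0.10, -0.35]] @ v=[[-0.04,0.03], [-0.01,0.01], [0.1,-0.09]]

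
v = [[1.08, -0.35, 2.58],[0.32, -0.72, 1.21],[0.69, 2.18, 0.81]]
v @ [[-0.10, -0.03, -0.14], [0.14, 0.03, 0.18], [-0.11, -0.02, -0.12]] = [[-0.44,  -0.09,  -0.52], [-0.27,  -0.06,  -0.32], [0.15,  0.03,  0.2]]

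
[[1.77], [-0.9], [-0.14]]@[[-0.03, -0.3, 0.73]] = [[-0.05, -0.53, 1.29], [0.03, 0.27, -0.66], [0.0, 0.04, -0.1]]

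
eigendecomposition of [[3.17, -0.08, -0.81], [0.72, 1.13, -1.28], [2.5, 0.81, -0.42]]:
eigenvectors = [[-0.78+0.00j, -0.20-0.10j, -0.20+0.10j], [(0.16+0j), (-0.33-0.59j), -0.33+0.59j], [-0.61+0.00j, -0.70+0.00j, -0.70-0.00j]]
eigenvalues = [(2.55+0j), (0.67+1.03j), (0.67-1.03j)]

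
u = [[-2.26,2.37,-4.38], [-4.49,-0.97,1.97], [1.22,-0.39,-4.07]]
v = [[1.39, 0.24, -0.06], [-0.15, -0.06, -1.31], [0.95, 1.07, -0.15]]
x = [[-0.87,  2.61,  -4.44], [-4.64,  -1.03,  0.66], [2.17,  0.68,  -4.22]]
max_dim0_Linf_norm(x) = 4.64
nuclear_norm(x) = 13.15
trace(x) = -6.12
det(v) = 1.66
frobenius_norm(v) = 2.41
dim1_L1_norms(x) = [7.92, 6.33, 7.07]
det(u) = -61.13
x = v + u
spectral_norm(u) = 6.59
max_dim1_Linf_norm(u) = 4.49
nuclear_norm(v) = 3.89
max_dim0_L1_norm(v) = 2.49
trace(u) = -7.30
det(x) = -46.67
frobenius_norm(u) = 8.55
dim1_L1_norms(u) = [9.01, 7.43, 5.68]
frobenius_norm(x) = 8.56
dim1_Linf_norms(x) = [4.44, 4.64, 4.22]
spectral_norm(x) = 6.95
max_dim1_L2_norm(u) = 5.47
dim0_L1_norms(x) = [7.68, 4.32, 9.32]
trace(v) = 1.18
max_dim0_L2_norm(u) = 6.3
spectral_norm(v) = 1.90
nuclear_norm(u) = 13.53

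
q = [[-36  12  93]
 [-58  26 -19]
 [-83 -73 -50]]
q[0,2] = 93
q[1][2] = -19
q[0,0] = -36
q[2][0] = -83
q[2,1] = -73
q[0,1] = 12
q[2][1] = -73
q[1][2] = -19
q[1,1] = 26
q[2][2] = -50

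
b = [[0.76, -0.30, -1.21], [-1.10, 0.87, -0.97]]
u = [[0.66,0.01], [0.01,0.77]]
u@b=[[0.49, -0.19, -0.81],[-0.84, 0.67, -0.76]]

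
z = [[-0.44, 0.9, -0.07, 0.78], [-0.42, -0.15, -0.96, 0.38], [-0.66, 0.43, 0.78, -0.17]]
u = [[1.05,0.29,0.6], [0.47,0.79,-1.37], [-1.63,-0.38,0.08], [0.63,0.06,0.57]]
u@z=[[-0.98, 1.16, 0.12, 0.83], [0.37, -0.28, -1.86, 0.9], [0.82, -1.38, 0.54, -1.43], [-0.68, 0.80, 0.34, 0.42]]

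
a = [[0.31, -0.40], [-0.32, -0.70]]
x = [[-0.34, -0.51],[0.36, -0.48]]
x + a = [[-0.03, -0.91], [0.04, -1.18]]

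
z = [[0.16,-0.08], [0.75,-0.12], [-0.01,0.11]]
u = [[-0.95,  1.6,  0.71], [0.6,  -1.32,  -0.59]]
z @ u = [[-0.2, 0.36, 0.16], [-0.78, 1.36, 0.60], [0.08, -0.16, -0.07]]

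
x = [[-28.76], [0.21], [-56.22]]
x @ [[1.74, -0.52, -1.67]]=[[-50.04,14.96,48.03],[0.37,-0.11,-0.35],[-97.82,29.23,93.89]]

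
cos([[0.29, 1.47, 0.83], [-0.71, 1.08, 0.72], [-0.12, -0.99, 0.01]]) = [[1.56, -0.75, -0.75], [0.61, 1.24, -0.17], [-0.33, 0.74, 1.46]]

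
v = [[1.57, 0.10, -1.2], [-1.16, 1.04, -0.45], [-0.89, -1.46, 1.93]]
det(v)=-0.759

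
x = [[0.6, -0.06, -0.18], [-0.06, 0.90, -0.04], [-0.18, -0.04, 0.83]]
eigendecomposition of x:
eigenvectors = [[0.86, 0.41, 0.3], [0.17, 0.32, -0.93], [0.48, -0.86, -0.2]]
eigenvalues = [0.49, 0.93, 0.91]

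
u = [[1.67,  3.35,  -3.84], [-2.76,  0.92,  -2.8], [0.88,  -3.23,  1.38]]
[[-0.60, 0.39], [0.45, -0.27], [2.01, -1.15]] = u@[[0.09, -0.04], [-0.82, 0.47], [-0.52, 0.29]]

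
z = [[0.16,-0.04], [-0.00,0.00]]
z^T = [[0.16,-0.0], [-0.04,0.00]]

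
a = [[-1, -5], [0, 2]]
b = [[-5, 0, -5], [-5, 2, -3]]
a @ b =[[30, -10, 20], [-10, 4, -6]]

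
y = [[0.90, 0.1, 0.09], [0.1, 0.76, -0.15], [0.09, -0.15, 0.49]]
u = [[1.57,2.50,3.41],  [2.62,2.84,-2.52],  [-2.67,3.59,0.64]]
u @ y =[[1.97, 1.55, 1.44],[2.42, 2.80, -1.42],[-1.99, 2.37, -0.47]]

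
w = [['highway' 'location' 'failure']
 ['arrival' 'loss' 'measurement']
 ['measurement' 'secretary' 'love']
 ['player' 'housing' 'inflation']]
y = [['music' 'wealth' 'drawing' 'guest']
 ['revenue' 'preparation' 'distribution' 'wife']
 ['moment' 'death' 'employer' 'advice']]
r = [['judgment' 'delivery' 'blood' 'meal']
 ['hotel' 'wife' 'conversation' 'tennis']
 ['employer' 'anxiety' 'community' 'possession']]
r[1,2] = 'conversation'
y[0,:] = ['music', 'wealth', 'drawing', 'guest']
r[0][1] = 'delivery'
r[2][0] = 'employer'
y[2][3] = 'advice'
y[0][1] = 'wealth'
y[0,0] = 'music'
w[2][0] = 'measurement'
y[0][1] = 'wealth'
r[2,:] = ['employer', 'anxiety', 'community', 'possession']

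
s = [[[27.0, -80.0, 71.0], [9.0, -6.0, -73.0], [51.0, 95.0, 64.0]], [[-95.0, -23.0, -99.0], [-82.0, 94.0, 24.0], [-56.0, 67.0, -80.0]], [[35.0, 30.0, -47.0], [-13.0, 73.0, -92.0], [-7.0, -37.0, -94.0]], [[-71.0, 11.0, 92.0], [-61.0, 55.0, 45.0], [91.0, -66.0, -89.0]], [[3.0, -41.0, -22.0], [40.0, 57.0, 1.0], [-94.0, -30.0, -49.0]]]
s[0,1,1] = -6.0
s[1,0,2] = -99.0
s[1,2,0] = -56.0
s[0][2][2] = 64.0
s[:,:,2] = [[71.0, -73.0, 64.0], [-99.0, 24.0, -80.0], [-47.0, -92.0, -94.0], [92.0, 45.0, -89.0], [-22.0, 1.0, -49.0]]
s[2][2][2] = -94.0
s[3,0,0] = -71.0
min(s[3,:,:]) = -89.0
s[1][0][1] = -23.0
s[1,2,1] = 67.0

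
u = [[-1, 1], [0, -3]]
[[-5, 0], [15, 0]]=u @ [[0, 0], [-5, 0]]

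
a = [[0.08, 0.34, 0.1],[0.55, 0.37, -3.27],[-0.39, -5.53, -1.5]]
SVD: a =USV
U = [[-0.06, -0.01, 1.0], [0.12, -0.99, -0.0], [0.99, 0.12, 0.06]]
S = [5.78, 3.29, 0.06]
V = [[-0.06,-0.94,-0.32], [-0.18,-0.31,0.93], [0.98,-0.11,0.15]]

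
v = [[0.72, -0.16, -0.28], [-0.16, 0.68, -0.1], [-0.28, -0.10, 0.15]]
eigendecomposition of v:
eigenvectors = [[0.4, 0.83, -0.39], [0.22, -0.5, -0.84], [0.89, -0.24, 0.38]]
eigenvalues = [0.0, 0.9, 0.65]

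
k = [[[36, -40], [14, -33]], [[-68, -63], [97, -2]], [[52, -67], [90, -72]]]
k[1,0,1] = -63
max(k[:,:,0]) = 97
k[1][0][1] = -63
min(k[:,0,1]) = -67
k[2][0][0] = 52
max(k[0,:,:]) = 36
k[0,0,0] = 36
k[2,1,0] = 90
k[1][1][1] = -2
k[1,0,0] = -68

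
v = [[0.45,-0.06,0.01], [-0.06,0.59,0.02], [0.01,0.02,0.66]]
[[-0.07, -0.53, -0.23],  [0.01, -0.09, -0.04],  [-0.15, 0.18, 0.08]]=v@[[-0.16, -1.23, -0.54], [0.0, -0.29, -0.13], [-0.22, 0.3, 0.14]]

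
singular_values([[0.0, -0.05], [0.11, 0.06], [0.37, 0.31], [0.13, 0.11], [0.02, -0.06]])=[0.53, 0.07]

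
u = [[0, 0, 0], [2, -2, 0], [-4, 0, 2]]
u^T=[[0, 2, -4], [0, -2, 0], [0, 0, 2]]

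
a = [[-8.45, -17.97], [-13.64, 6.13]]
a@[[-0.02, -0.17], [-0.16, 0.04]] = [[3.04, 0.72],[-0.71, 2.56]]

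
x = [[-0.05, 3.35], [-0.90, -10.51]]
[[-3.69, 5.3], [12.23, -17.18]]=x @[[-0.63, 0.52], [-1.11, 1.59]]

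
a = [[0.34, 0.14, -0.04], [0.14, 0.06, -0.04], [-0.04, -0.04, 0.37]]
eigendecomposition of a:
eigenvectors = [[0.37, -0.72, 0.59], [-0.93, -0.33, 0.19], [-0.06, 0.61, 0.79]]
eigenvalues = [0.0, 0.44, 0.33]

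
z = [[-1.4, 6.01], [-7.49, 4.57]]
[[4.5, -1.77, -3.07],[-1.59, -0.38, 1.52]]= z @ [[0.78, -0.15, -0.6], [0.93, -0.33, -0.65]]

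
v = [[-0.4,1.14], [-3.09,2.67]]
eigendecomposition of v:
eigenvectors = [[0.42-0.30j, (0.42+0.3j)],[(0.85+0j), 0.85-0.00j]]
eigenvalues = [(1.14+1.08j), (1.14-1.08j)]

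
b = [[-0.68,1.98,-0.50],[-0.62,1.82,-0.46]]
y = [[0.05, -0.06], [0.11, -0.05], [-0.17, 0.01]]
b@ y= [[0.27, -0.06], [0.25, -0.06]]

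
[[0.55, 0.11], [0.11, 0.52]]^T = [[0.55, 0.11],[0.11, 0.52]]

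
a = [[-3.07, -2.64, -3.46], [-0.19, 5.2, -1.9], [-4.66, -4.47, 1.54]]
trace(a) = 3.67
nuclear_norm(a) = 16.01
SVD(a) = [[-0.42, -0.77, -0.47], [0.51, -0.63, 0.58], [-0.75, 0.01, 0.66]] @ diag([8.54959535160954, 4.780759044641506, 2.677510463250317]) @ [[0.55, 0.83, -0.08],[0.52, -0.26, 0.81],[-0.66, 0.49, 0.58]]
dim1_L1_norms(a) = [9.17, 7.29, 10.67]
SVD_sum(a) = [[-1.98, -3.01, 0.28],  [2.40, 3.64, -0.34],  [-3.51, -5.33, 0.49]] + [[-1.92, 0.98, -3.01], [-1.56, 0.80, -2.46], [0.01, -0.01, 0.02]] + [[0.83, -0.61, -0.72],[-1.02, 0.76, 0.90],[-1.17, 0.86, 1.02]]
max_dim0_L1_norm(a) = 12.31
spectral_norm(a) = 8.55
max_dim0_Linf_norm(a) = 5.2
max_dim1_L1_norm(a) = 10.67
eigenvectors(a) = [[-0.81,  -0.6,  -0.03],[-0.11,  0.46,  -0.75],[-0.58,  0.66,  0.66]]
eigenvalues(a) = [-5.89, 2.71, 6.86]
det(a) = -109.44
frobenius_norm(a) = 10.15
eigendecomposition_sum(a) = [[-3.98, -1.89, -2.33], [-0.55, -0.26, -0.32], [-2.82, -1.34, -1.66]] + [[0.87,-0.94,-1.04], [-0.66,0.71,0.78], [-0.95,1.03,1.13]] + [[0.04, 0.19, -0.09], [1.02, 4.75, -2.36], [-0.89, -4.16, 2.07]]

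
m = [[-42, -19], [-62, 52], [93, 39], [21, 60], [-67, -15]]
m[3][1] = 60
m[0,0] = -42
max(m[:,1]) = 60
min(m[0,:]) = -42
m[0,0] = -42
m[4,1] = -15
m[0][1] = -19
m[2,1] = 39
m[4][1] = -15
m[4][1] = -15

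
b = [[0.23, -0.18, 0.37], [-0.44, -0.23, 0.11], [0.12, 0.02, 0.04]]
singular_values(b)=[0.53, 0.46, 0.0]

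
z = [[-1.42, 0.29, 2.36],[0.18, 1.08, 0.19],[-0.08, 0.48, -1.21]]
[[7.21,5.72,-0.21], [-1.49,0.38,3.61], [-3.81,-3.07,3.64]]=z @ [[-1.14, 0.09, -1.4],[-1.64, -0.1, 3.82],[2.57, 2.49, -1.4]]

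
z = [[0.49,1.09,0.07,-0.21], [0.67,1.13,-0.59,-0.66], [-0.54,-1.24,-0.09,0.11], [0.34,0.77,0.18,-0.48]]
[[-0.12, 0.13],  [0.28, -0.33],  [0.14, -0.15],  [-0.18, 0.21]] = z @[[0.44, -0.51],[-0.26, 0.29],[-0.55, 0.63],[0.07, -0.09]]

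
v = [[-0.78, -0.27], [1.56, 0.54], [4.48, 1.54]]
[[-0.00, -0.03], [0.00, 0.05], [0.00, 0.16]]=v@[[-0.02, 0.17], [0.06, -0.39]]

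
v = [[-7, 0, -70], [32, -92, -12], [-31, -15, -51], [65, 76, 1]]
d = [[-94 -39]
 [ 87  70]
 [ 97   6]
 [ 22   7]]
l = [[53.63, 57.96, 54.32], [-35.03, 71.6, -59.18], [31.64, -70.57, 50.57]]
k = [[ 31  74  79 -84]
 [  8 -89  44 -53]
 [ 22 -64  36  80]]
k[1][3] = -53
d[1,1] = 70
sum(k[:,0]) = 61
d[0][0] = -94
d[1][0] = 87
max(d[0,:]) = -39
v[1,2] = -12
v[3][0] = 65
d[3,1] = 7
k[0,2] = 79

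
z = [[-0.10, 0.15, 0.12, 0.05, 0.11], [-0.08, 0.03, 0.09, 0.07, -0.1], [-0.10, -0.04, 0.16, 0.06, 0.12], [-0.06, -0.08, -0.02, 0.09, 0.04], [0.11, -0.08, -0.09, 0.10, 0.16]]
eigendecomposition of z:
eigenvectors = [[0.79+0.00j, (0.61+0j), 0.61-0.00j, (-0.43-0.02j), -0.43+0.02j],[(-0.17+0j), 0.38+0.23j, (0.38-0.23j), 0.10+0.06j, (0.1-0.06j)],[0.37+0.00j, (0.32+0.29j), 0.32-0.29j, -0.73+0.00j, (-0.73-0j)],[(0.28+0j), -0.05+0.49j, (-0.05-0.49j), 0.03-0.21j, (0.03+0.21j)],[-0.36+0.00j, 0.01-0.02j, (0.01+0.02j), -0.40-0.28j, (-0.4+0.28j)]]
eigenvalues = [(-0.11+0j), (0.06+0.15j), (0.06-0.15j), (0.17+0.06j), (0.17-0.06j)]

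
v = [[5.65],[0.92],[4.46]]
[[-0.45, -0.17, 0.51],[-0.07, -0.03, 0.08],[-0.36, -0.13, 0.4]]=v @ [[-0.08, -0.03, 0.09]]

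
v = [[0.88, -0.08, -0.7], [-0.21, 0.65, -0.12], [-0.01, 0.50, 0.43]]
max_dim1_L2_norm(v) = 1.13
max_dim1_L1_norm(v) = 1.66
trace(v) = 1.96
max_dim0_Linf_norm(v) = 0.88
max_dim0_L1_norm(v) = 1.25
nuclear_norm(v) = 2.36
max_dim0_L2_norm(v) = 0.9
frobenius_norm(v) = 1.48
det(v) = 0.36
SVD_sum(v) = [[0.75, -0.37, -0.68], [-0.21, 0.10, 0.19], [-0.31, 0.16, 0.28]] + [[0.08, 0.29, -0.07], [0.15, 0.55, -0.13], [0.1, 0.35, -0.08]] + [[0.04,-0.0,0.05], [-0.16,0.00,-0.17], [0.21,-0.0,0.23]]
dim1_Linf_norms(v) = [0.88, 0.65, 0.5]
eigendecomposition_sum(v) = [[0.68+0.00j, (-0.73+0j), -0.56-0.00j], [-0.26-0.00j, 0.27-0.00j, (0.21+0j)], [(-0.2-0j), (0.21-0j), (0.16+0j)]] + [[(0.1+0.05j), (0.32-0.08j), (-0.07+0.29j)], [(0.02+0.07j), (0.19+0.11j), -0.17+0.10j], [0.09-0.03j, (0.14-0.24j), (0.13+0.21j)]] + [[(0.1-0.05j), (0.32+0.08j), -0.07-0.29j], [0.02-0.07j, (0.19-0.11j), (-0.17-0.1j)], [0.09+0.03j, (0.14+0.24j), (0.13-0.21j)]]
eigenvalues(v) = [(1.11+0j), (0.42+0.38j), (0.42-0.38j)]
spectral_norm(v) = 1.21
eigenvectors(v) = [[-0.90+0.00j, (0.68+0j), (0.68-0j)],  [(0.34+0j), (0.32+0.32j), (0.32-0.32j)],  [(0.26+0j), (0.41-0.41j), (0.41+0.41j)]]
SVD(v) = [[-0.9, -0.41, 0.17], [0.24, -0.77, -0.59], [0.37, -0.49, 0.79]] @ diag([1.2074726815653907, 0.7572787959546234, 0.39413011616825216]) @ [[-0.7, 0.35, 0.63], [-0.26, -0.94, 0.23], [0.67, -0.0, 0.75]]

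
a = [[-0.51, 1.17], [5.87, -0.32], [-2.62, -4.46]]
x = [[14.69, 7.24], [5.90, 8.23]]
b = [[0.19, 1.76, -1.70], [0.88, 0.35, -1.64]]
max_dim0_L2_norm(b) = 2.36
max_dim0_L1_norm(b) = 3.34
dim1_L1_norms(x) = [21.93, 14.13]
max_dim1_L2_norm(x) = 16.38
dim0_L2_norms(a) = [6.45, 4.62]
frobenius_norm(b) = 3.10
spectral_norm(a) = 6.72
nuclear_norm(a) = 10.94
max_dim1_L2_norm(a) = 5.88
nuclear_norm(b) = 3.94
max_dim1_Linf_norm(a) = 5.87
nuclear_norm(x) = 22.96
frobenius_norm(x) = 19.26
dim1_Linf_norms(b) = [1.76, 1.64]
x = b @ a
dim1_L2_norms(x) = [16.38, 10.13]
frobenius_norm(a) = 7.93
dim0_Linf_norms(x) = [14.69, 8.23]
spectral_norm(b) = 2.93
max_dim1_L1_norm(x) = 21.93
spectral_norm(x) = 18.80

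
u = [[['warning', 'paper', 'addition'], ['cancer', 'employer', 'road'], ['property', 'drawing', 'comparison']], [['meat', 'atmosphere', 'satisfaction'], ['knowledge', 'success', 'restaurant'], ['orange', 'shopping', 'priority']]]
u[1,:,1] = ['atmosphere', 'success', 'shopping']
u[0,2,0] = 'property'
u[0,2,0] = 'property'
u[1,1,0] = 'knowledge'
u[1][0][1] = 'atmosphere'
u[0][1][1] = 'employer'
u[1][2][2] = 'priority'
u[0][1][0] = 'cancer'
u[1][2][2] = 'priority'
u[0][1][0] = 'cancer'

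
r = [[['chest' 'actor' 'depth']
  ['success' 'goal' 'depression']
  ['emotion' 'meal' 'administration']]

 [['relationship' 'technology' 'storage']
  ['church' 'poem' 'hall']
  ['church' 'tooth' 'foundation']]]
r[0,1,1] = 'goal'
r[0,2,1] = 'meal'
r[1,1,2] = 'hall'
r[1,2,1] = 'tooth'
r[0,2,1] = 'meal'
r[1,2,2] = 'foundation'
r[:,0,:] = [['chest', 'actor', 'depth'], ['relationship', 'technology', 'storage']]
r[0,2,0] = 'emotion'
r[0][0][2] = 'depth'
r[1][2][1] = 'tooth'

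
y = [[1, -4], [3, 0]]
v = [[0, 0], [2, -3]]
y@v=[[-8, 12], [0, 0]]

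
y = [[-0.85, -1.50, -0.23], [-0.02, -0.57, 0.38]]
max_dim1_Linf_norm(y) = 1.5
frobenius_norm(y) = 1.87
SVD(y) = [[-0.96, -0.27], [-0.27, 0.96]] @ diag([1.80195704089346, 0.4980470085990717]) @ [[0.46, 0.89, 0.07], [0.43, -0.28, 0.86]]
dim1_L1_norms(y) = [2.58, 0.97]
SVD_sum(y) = [[-0.79, -1.54, -0.11], [-0.22, -0.43, -0.03]] + [[-0.06, 0.04, -0.12], [0.2, -0.14, 0.41]]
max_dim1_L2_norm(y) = 1.74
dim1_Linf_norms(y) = [1.5, 0.57]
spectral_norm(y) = 1.80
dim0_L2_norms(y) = [0.85, 1.6, 0.44]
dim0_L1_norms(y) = [0.87, 2.07, 0.61]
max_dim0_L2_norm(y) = 1.6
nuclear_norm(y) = 2.30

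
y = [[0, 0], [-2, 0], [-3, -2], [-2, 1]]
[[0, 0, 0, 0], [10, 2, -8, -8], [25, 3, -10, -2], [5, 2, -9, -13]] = y @ [[-5, -1, 4, 4], [-5, 0, -1, -5]]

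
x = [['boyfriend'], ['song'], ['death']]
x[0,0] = 'boyfriend'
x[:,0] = ['boyfriend', 'song', 'death']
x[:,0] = ['boyfriend', 'song', 'death']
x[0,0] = 'boyfriend'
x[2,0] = 'death'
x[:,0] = ['boyfriend', 'song', 'death']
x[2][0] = 'death'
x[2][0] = 'death'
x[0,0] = 'boyfriend'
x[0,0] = 'boyfriend'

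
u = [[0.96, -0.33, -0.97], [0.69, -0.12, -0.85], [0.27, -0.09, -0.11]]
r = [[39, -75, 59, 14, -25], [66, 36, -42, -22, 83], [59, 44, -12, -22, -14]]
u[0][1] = -0.327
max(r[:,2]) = 59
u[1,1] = -0.117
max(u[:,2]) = -0.108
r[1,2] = -42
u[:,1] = [-0.327, -0.117, -0.094]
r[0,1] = -75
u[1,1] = -0.117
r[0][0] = 39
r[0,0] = 39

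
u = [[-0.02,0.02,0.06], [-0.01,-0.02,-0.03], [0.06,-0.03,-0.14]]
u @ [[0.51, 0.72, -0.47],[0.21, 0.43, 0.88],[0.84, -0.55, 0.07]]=[[0.04, -0.04, 0.03], [-0.03, 0.0, -0.02], [-0.09, 0.11, -0.06]]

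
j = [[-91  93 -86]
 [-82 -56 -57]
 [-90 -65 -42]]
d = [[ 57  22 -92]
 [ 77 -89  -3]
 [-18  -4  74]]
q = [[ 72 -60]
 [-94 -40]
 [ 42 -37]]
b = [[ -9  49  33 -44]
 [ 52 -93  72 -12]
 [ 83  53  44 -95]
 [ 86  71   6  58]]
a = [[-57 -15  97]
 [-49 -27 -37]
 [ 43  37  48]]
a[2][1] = 37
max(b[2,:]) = 83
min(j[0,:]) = -91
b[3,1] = 71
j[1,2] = -57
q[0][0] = 72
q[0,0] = 72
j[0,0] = -91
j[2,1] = -65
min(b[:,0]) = -9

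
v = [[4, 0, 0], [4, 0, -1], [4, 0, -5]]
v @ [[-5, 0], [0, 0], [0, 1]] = [[-20, 0], [-20, -1], [-20, -5]]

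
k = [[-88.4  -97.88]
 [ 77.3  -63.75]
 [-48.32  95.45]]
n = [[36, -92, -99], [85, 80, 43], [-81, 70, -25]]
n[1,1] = 80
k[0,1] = -97.88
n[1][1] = 80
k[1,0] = 77.3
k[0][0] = -88.4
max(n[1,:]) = 85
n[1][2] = 43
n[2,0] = -81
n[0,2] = -99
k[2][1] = 95.45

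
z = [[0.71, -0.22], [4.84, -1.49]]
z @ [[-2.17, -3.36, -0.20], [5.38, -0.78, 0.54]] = [[-2.72, -2.21, -0.26],[-18.52, -15.1, -1.77]]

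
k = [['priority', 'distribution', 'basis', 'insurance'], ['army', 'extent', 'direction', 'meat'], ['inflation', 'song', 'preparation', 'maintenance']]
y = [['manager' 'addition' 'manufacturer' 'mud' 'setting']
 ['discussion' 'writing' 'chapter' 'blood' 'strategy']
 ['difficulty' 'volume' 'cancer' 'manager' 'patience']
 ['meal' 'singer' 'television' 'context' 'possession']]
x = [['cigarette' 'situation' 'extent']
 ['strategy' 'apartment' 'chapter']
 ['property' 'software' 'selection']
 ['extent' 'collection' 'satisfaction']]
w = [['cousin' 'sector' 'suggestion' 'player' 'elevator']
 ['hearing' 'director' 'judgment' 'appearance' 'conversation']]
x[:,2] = ['extent', 'chapter', 'selection', 'satisfaction']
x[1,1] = 'apartment'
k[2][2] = 'preparation'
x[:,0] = ['cigarette', 'strategy', 'property', 'extent']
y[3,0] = 'meal'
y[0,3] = 'mud'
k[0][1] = 'distribution'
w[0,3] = 'player'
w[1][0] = 'hearing'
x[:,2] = ['extent', 'chapter', 'selection', 'satisfaction']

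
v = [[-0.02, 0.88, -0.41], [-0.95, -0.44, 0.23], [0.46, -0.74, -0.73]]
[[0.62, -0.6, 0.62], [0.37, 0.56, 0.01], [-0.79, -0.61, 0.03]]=v@ [[-0.71, -0.25, -0.35], [0.67, -0.25, 0.39], [-0.04, 0.93, -0.66]]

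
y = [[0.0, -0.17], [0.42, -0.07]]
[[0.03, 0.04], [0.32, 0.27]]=y@[[0.72, 0.60], [-0.19, -0.25]]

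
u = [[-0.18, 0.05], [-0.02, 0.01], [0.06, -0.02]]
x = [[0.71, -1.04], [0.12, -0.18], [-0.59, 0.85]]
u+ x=[[0.53,-0.99], [0.1,-0.17], [-0.53,0.83]]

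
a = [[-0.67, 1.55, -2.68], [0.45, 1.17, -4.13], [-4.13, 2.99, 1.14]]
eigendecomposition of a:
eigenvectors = [[-0.62, -0.6, 0.59], [-0.73, -0.78, 0.81], [-0.30, -0.2, 0.04]]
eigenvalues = [-0.13, 0.46, 1.31]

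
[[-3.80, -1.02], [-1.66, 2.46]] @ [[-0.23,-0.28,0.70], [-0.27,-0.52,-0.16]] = [[1.15, 1.59, -2.5], [-0.28, -0.81, -1.56]]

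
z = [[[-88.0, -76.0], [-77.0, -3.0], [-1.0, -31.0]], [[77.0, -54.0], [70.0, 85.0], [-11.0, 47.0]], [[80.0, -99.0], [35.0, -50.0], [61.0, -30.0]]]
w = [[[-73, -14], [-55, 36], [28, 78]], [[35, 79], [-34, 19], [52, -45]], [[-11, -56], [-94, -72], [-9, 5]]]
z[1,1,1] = 85.0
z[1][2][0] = -11.0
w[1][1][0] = -34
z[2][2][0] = 61.0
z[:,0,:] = [[-88.0, -76.0], [77.0, -54.0], [80.0, -99.0]]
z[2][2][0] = 61.0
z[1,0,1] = -54.0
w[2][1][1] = -72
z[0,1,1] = -3.0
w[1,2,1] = -45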